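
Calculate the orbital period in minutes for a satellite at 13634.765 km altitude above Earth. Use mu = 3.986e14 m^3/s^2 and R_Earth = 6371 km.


r = 20005.7650 km = 2.0005765e+07 m
T = 2*pi*sqrt(r^3/mu) = 2*pi*sqrt(8.00692e+21 / 3.986e14)
T = 28160.7337 s = 469.3456 min

469.3456 minutes


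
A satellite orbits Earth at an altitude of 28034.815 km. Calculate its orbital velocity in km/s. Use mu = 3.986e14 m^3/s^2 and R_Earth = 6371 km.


r = R_E + alt = 6371.0 + 28034.815 = 34405.8150 km = 3.4405815e+07 m
v = sqrt(mu/r) = sqrt(3.986e14 / 3.4405815e+07) = 3403.7113 m/s = 3.4037 km/s

3.4037 km/s


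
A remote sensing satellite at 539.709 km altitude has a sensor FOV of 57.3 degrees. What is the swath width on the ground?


FOV = 57.3 deg = 1.0001 rad
swath = 2 * alt * tan(FOV/2) = 2 * 539.709 * tan(0.5000368)
swath = 2 * 539.709 * 0.5463503
swath = 589.7404 km

589.7404 km


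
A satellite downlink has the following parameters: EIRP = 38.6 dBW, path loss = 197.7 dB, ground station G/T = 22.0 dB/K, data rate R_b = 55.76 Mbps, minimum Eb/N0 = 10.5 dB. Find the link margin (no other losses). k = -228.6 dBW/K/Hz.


C/N0 = EIRP - FSPL + G/T - k = 38.6 - 197.7 + 22.0 - (-228.6)
C/N0 = 91.5000 dB-Hz
R_b = 55.76 Mbps = 5.576e+07 bps -> 10*log10(R_b) = 77.4632 dB-Hz
Eb/N0 = C/N0 - 10*log10(R_b) = 91.5000 - 77.4632 = 14.0368 dB
Margin = Eb/N0 - Eb/N0_req = 14.0368 - 10.5 = 3.5368 dB (link closes)

3.5368 dB


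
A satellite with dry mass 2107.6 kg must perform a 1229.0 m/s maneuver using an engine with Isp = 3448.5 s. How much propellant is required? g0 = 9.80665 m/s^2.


ve = Isp * g0 = 3448.5 * 9.80665 = 33818.232525 m/s
mass ratio = exp(dv/ve) = exp(1229.0/33818.232525) = 1.03700976
m_prop = m_dry * (mr - 1) = 2107.6 * (1.03700976 - 1)
m_prop = 78.0018 kg

78.0018 kg


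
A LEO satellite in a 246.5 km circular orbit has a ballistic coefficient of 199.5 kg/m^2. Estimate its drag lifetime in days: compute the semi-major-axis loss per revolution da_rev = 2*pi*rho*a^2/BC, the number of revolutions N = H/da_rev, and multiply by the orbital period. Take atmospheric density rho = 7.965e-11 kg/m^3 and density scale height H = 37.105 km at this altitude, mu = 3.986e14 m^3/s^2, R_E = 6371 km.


a = R_E + alt = 6617.5000 km = 6.6175e+06 m
da_rev = 2*pi*rho*a^2/BC = 2*pi*7.965e-11*(6.6175e+06)^2/199.5 = 109.852678 m per revolution
N = H/da_rev = 37105.0000 m / 109.852678 m = 337.7706 revolutions
P = 2*pi*sqrt(a^3/mu) = 5357.3762 s
lifetime = N*P = 337.7706 * 5357.3762 = 1.8095639e+06 s = 20.9440 days

20.9440 days


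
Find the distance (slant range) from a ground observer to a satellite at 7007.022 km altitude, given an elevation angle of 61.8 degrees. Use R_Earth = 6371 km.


h = 7007.022 km, el = 61.8 deg
d = -R_E*sin(el) + sqrt((R_E*sin(el))^2 + 2*R_E*h + h^2)
d = -6371.0000*sin(1.0786) + sqrt((6371.0000*0.8813035)^2 + 2*6371.0000*7007.022 + 7007.022^2)
d = 7420.0780 km

7420.0780 km


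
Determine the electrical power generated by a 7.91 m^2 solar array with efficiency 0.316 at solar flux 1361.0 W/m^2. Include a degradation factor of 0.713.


P = area * eta * S * degradation
P = 7.91 * 0.316 * 1361.0 * 0.713
P = 2425.5555 W

2425.5555 W


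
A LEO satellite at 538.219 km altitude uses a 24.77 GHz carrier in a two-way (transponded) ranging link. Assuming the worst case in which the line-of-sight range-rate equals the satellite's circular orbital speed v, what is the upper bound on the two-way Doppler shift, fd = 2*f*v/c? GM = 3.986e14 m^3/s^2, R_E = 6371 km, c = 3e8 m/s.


r = 6.909219e+06 m
v = sqrt(mu/r) = 7595.4615 m/s (worst-case radial velocity)
f = 24.77 GHz = 2.477e+10 Hz
fd = 2*f*v/c = 2*2.477e+10*7595.4615/3.0e+08
fd = 1.2542639e+06 Hz

1.2543e+06 Hz


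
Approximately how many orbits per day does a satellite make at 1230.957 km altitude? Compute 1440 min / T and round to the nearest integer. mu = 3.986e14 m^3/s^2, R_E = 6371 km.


r = 7.601957e+06 m
T = 2*pi*sqrt(r^3/mu) = 6596.2838 s = 109.9381 min
revs/day = 1440 / 109.9381 = 13.0983
Rounded: 13 revolutions per day

13 revolutions per day


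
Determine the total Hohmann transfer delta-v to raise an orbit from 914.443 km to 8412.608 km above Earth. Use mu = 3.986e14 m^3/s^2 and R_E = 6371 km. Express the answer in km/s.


r1 = 7285.4430 km = 7.285443e+06 m
r2 = 14783.6080 km = 1.4783608e+07 m
dv1 = sqrt(mu/r1)*(sqrt(2*r2/(r1+r2)) - 1) = 1164.8373 m/s
dv2 = sqrt(mu/r2)*(1 - sqrt(2*r1/(r1+r2))) = 973.3282 m/s
total dv = |dv1| + |dv2| = 1164.8373 + 973.3282 = 2138.1655 m/s = 2.1382 km/s

2.1382 km/s


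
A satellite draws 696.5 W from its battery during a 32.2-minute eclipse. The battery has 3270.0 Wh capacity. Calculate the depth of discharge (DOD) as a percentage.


E_used = P * t / 60 = 696.5 * 32.2 / 60 = 373.7883 Wh
DOD = E_used / E_total * 100 = 373.7883 / 3270.0 * 100
DOD = 11.4308 %

11.4308 %


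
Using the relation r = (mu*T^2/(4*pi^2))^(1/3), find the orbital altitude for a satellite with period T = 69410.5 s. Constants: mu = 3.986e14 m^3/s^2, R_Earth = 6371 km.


T = 69410.5 s
r = (mu*T^2/(4*pi^2))^(1/3) = (3.986e14 * 69410.5^2 / (4*pi^2))^(1/3)
r = 3.6504183e+07 m = 36504.1831 km
alt = r - R_E = 36504.1831 - 6371 = 30133.1831 km

30133.1831 km


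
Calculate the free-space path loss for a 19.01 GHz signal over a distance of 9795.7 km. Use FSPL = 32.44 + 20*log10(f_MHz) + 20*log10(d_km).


f = 19.01 GHz = 19010.0000 MHz
d = 9795.7 km
FSPL = 32.44 + 20*log10(19010.0000) + 20*log10(9795.7)
FSPL = 32.44 + 85.5796 + 79.8207
FSPL = 197.8404 dB

197.8404 dB


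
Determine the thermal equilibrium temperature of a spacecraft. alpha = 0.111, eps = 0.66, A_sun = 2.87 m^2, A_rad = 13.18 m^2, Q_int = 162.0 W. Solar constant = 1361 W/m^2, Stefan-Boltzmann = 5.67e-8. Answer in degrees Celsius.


Numerator = alpha*S*A_sun + Q_int = 0.111*1361*2.87 + 162.0 = 595.5738 W
Denominator = eps*sigma*A_rad = 0.66*5.67e-8*13.18 = 4.9322196e-07 W/K^4
T^4 = 1.2075167e+09 K^4
T = 186.4118 K = -86.7382 C

-86.7382 degrees Celsius


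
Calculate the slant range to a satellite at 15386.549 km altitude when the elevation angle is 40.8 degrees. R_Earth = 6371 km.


h = 15386.549 km, el = 40.8 deg
d = -R_E*sin(el) + sqrt((R_E*sin(el))^2 + 2*R_E*h + h^2)
d = -6371.0000*sin(0.7120943) + sqrt((6371.0000*0.6534206)^2 + 2*6371.0000*15386.549 + 15386.549^2)
d = 17053.3574 km

17053.3574 km


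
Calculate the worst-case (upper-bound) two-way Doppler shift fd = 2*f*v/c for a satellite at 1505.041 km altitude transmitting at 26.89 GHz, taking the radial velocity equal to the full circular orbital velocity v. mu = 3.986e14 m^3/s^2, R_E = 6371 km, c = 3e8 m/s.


r = 7.876041e+06 m
v = sqrt(mu/r) = 7114.0131 m/s (worst-case radial velocity)
f = 26.89 GHz = 2.689e+10 Hz
fd = 2*f*v/c = 2*2.689e+10*7114.0131/3.0e+08
fd = 1.2753054e+06 Hz

1.2753e+06 Hz


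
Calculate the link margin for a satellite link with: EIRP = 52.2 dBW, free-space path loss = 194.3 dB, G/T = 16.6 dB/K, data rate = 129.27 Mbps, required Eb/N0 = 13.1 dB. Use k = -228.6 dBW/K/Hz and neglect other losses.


C/N0 = EIRP - FSPL + G/T - k = 52.2 - 194.3 + 16.6 - (-228.6)
C/N0 = 103.1000 dB-Hz
R_b = 129.27 Mbps = 1.2927e+08 bps -> 10*log10(R_b) = 81.1150 dB-Hz
Eb/N0 = C/N0 - 10*log10(R_b) = 103.1000 - 81.1150 = 21.9850 dB
Margin = Eb/N0 - Eb/N0_req = 21.9850 - 13.1 = 8.8850 dB (link closes)

8.8850 dB


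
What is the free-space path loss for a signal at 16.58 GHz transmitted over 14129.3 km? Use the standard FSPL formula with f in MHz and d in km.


f = 16.58 GHz = 16580.0000 MHz
d = 14129.3 km
FSPL = 32.44 + 20*log10(16580.0000) + 20*log10(14129.3)
FSPL = 32.44 + 84.3917 + 83.0024
FSPL = 199.8341 dB

199.8341 dB


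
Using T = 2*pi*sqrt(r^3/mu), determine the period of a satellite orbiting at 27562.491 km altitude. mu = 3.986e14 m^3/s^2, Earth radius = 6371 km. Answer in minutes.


r = 33933.4910 km = 3.3933491e+07 m
T = 2*pi*sqrt(r^3/mu) = 2*pi*sqrt(3.9073798e+22 / 3.986e14)
T = 62209.1164 s = 1036.8186 min

1036.8186 minutes


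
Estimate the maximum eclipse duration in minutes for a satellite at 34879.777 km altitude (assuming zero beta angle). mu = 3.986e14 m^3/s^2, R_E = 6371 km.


r = 41250.7770 km
T = 1389.6588 min
Eclipse fraction = arcsin(R_E/r)/pi = arcsin(6371.0000/41250.7770)/pi
= arcsin(0.1544456)/pi = 0.04935913
Eclipse duration = 0.04935913 * 1389.6588 = 68.5923 min

68.5923 minutes


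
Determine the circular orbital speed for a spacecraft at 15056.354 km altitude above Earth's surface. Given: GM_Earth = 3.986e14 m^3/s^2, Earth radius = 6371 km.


r = R_E + alt = 6371.0 + 15056.354 = 21427.3540 km = 2.1427354e+07 m
v = sqrt(mu/r) = sqrt(3.986e14 / 2.1427354e+07) = 4313.0488 m/s = 4.3130 km/s

4.3130 km/s


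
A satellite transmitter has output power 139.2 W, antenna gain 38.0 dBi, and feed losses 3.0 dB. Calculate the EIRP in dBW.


Pt = 139.2 W = 21.4364 dBW
EIRP = Pt_dBW + Gt - losses = 21.4364 + 38.0 - 3.0 = 56.4364 dBW

56.4364 dBW


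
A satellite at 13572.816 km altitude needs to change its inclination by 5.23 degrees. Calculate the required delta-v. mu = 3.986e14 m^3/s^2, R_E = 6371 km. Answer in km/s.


r = 19943.8160 km = 1.9943816e+07 m
V = sqrt(mu/r) = 4470.5867 m/s
di = 5.23 deg = 0.09128072 rad
dV = 2*V*sin(di/2) = 2*4470.5867*sin(0.04564036)
dV = 407.9367 m/s = 0.4079367 km/s

0.4079 km/s


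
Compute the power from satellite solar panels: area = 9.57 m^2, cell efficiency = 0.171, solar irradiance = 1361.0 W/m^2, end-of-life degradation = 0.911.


P = area * eta * S * degradation
P = 9.57 * 0.171 * 1361.0 * 0.911
P = 2029.0117 W

2029.0117 W


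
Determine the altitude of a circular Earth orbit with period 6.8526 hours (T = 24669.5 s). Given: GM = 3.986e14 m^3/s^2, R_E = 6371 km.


T = 24669.5 s
r = (mu*T^2/(4*pi^2))^(1/3) = (3.986e14 * 24669.5^2 / (4*pi^2))^(1/3)
r = 1.8316089e+07 m = 18316.0892 km
alt = r - R_E = 18316.0892 - 6371 = 11945.0892 km

11945.0892 km


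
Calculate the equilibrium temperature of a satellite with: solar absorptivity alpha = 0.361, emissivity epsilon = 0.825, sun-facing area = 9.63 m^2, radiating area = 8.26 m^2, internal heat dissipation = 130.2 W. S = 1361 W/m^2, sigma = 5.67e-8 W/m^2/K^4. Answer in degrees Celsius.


Numerator = alpha*S*A_sun + Q_int = 0.361*1361*9.63 + 130.2 = 4861.6212 W
Denominator = eps*sigma*A_rad = 0.825*5.67e-8*8.26 = 3.8638215e-07 W/K^4
T^4 = 1.2582417e+10 K^4
T = 334.9199 K = 61.7699 C

61.7699 degrees Celsius


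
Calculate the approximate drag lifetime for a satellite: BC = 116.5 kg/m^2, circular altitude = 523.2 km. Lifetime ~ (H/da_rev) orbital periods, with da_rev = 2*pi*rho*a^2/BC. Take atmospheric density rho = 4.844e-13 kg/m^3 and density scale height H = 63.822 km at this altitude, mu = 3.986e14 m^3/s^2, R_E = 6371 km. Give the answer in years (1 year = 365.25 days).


a = R_E + alt = 6894.2000 km = 6.8942e+06 m
da_rev = 2*pi*rho*a^2/BC = 2*pi*4.844e-13*(6.8942e+06)^2/116.5 = 1.241726 m per revolution
N = H/da_rev = 63822.0000 m / 1.241726 m = 51397.8054 revolutions
P = 2*pi*sqrt(a^3/mu) = 5696.8796 s
lifetime = N*P = 51397.8054 * 5696.8796 = 2.9280711e+08 s = 3388.9712 days
years = 3388.9712 / 365.25 = 9.2785 years

9.2785 years


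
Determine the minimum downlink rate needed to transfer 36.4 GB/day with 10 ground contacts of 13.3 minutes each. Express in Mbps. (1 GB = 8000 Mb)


total contact time = 10 * 13.3 * 60 = 7980.0000 s
data = 36.4 GB = 291200.0000 Mb
rate = 291200.0000 / 7980.0000 = 36.4912 Mbps

36.4912 Mbps


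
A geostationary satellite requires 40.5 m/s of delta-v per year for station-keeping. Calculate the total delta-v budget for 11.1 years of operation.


dV = rate * years = 40.5 * 11.1
dV = 449.5500 m/s

449.5500 m/s


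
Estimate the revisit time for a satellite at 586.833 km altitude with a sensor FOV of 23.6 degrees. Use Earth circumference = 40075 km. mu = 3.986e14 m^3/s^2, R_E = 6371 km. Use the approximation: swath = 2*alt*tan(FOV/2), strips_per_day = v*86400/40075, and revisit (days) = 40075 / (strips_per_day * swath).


swath = 2*586.833*tan(0.2059489) = 245.1916 km
v = sqrt(mu/r) = 7568.8805 m/s = 7.5689 km/s
strips/day = v*86400/40075 = 7.5689*86400/40075 = 16.3182
coverage/day = strips * swath = 16.3182 * 245.1916 = 4001.0820 km
revisit = 40075 / 4001.0820 = 10.0160 days

10.0160 days


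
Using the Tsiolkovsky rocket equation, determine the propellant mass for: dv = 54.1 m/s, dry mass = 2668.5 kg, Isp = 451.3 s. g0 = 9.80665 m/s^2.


ve = Isp * g0 = 451.3 * 9.80665 = 4425.741145 m/s
mass ratio = exp(dv/ve) = exp(54.1/4425.741145) = 1.01229896
m_prop = m_dry * (mr - 1) = 2668.5 * (1.01229896 - 1)
m_prop = 32.8198 kg

32.8198 kg


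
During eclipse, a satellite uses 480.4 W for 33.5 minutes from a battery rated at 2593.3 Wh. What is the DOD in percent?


E_used = P * t / 60 = 480.4 * 33.5 / 60 = 268.2233 Wh
DOD = E_used / E_total * 100 = 268.2233 / 2593.3 * 100
DOD = 10.3429 %

10.3429 %


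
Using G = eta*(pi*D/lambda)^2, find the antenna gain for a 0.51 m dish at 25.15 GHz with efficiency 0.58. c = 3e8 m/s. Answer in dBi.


lambda = c/f = 3e8 / 2.515e+10 = 0.01192843 m
G = eta*(pi*D/lambda)^2 = 0.58*(pi*0.51/0.01192843)^2
G = 10464.0923 (linear)
G = 10*log10(10464.0923) = 40.1970 dBi

40.1970 dBi


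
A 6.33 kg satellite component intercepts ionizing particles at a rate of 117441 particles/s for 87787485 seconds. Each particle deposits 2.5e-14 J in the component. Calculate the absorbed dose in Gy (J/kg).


Total energy deposited = rate * time * E_per
  = 117441 * 87787485 * 2.5e-14 = 0.2577463 J
Dose = E_total / mass = 0.2577463 / 6.33
Dose = 0.04071821 Gy

0.0407 Gy


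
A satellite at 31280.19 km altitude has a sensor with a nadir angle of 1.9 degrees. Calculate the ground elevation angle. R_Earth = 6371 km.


r = R_E + alt = 37651.1900 km
Law of sines in the satellite / Earth-center / ground-point triangle:
  sin(nadir)/R_E = sin(90 + el)/r  =>  cos(el) = (r/R_E)*sin(nadir)
cos(el) = (37651.1900 / 6371.0000) * sin(1.9 deg) = 0.1959397
el = arccos(0.1959397) = 78.7004 deg
(Earth-central angle = 90 - nadir - el = 9.3996 deg)

78.7004 degrees


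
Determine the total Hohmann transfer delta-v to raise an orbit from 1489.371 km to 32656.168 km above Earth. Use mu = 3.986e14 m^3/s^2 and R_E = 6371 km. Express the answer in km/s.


r1 = 7860.3710 km = 7.860371e+06 m
r2 = 39027.1680 km = 3.9027168e+07 m
dv1 = sqrt(mu/r1)*(sqrt(2*r2/(r1+r2)) - 1) = 2066.8134 m/s
dv2 = sqrt(mu/r2)*(1 - sqrt(2*r1/(r1+r2))) = 1345.3244 m/s
total dv = |dv1| + |dv2| = 2066.8134 + 1345.3244 = 3412.1377 m/s = 3.4121 km/s

3.4121 km/s


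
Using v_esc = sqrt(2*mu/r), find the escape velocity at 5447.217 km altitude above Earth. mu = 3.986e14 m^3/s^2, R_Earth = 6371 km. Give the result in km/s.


r = 6371.0 + 5447.217 = 11818.2170 km = 1.1818217e+07 m
v_esc = sqrt(2*mu/r) = sqrt(2*3.986e14 / 1.1818217e+07)
v_esc = 8213.1105 m/s = 8.2131 km/s

8.2131 km/s


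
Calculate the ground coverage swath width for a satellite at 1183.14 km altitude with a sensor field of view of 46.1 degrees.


FOV = 46.1 deg = 0.8045968 rad
swath = 2 * alt * tan(FOV/2) = 2 * 1183.14 * tan(0.4022984)
swath = 2 * 1183.14 * 0.4255051
swath = 1006.8642 km

1006.8642 km


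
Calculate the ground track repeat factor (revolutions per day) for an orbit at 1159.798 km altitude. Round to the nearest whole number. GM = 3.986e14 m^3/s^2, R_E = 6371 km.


r = 7.530798e+06 m
T = 2*pi*sqrt(r^3/mu) = 6503.8830 s = 108.3980 min
revs/day = 1440 / 108.3980 = 13.2844
Rounded: 13 revolutions per day

13 revolutions per day


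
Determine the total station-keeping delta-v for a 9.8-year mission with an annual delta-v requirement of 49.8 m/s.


dV = rate * years = 49.8 * 9.8
dV = 488.0400 m/s

488.0400 m/s


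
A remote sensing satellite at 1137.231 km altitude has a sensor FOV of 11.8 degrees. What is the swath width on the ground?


FOV = 11.8 deg = 0.2059489 rad
swath = 2 * alt * tan(FOV/2) = 2 * 1137.231 * tan(0.1029744)
swath = 2 * 1137.231 * 0.1033399
swath = 235.0428 km

235.0428 km


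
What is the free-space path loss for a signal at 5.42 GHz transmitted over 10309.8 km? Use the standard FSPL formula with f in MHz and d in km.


f = 5.42 GHz = 5420.0000 MHz
d = 10309.8 km
FSPL = 32.44 + 20*log10(5420.0000) + 20*log10(10309.8)
FSPL = 32.44 + 74.6800 + 80.2650
FSPL = 187.3850 dB

187.3850 dB


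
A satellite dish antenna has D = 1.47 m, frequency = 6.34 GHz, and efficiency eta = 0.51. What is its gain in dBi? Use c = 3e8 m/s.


lambda = c/f = 3e8 / 6.34e+09 = 0.04731861 m
G = eta*(pi*D/lambda)^2 = 0.51*(pi*1.47/0.04731861)^2
G = 4857.8108 (linear)
G = 10*log10(4857.8108) = 36.8644 dBi

36.8644 dBi


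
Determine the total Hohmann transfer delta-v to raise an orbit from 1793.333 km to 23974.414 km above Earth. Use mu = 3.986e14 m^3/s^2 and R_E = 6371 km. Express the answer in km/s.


r1 = 8164.3330 km = 8.164333e+06 m
r2 = 30345.4140 km = 3.0345414e+07 m
dv1 = sqrt(mu/r1)*(sqrt(2*r2/(r1+r2)) - 1) = 1784.4322 m/s
dv2 = sqrt(mu/r2)*(1 - sqrt(2*r1/(r1+r2))) = 1264.2824 m/s
total dv = |dv1| + |dv2| = 1784.4322 + 1264.2824 = 3048.7146 m/s = 3.0487 km/s

3.0487 km/s


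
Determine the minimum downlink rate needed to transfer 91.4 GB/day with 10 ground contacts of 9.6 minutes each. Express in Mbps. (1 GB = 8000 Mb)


total contact time = 10 * 9.6 * 60 = 5760.0000 s
data = 91.4 GB = 731200.0000 Mb
rate = 731200.0000 / 5760.0000 = 126.9444 Mbps

126.9444 Mbps


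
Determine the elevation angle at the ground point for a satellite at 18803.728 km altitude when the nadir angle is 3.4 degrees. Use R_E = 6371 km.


r = R_E + alt = 25174.7280 km
Law of sines in the satellite / Earth-center / ground-point triangle:
  sin(nadir)/R_E = sin(90 + el)/r  =>  cos(el) = (r/R_E)*sin(nadir)
cos(el) = (25174.7280 / 6371.0000) * sin(3.4 deg) = 0.2343465
el = arccos(0.2343465) = 76.4469 deg
(Earth-central angle = 90 - nadir - el = 10.1531 deg)

76.4469 degrees


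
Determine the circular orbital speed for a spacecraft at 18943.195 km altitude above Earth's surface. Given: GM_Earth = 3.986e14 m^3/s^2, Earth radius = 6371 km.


r = R_E + alt = 6371.0 + 18943.195 = 25314.1950 km = 2.5314195e+07 m
v = sqrt(mu/r) = sqrt(3.986e14 / 2.5314195e+07) = 3968.1363 m/s = 3.9681 km/s

3.9681 km/s


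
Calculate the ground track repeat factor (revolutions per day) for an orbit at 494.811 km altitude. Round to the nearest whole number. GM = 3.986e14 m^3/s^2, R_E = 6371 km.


r = 6.865811e+06 m
T = 2*pi*sqrt(r^3/mu) = 5661.7278 s = 94.3621 min
revs/day = 1440 / 94.3621 = 15.2604
Rounded: 15 revolutions per day

15 revolutions per day


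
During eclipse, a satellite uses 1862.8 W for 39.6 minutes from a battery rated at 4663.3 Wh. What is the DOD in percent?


E_used = P * t / 60 = 1862.8 * 39.6 / 60 = 1229.4480 Wh
DOD = E_used / E_total * 100 = 1229.4480 / 4663.3 * 100
DOD = 26.3643 %

26.3643 %


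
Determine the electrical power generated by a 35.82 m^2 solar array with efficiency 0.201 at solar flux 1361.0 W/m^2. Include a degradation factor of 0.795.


P = area * eta * S * degradation
P = 35.82 * 0.201 * 1361.0 * 0.795
P = 7790.1692 W

7790.1692 W


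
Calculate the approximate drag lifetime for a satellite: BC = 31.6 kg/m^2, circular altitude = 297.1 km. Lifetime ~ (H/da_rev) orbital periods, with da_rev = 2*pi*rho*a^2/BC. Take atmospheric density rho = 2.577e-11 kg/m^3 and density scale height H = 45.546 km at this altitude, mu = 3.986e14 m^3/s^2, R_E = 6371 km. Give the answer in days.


a = R_E + alt = 6668.1000 km = 6.6681e+06 m
da_rev = 2*pi*rho*a^2/BC = 2*pi*2.577e-11*(6.6681e+06)^2/31.6 = 227.830264 m per revolution
N = H/da_rev = 45546.0000 m / 227.830264 m = 199.9120 revolutions
P = 2*pi*sqrt(a^3/mu) = 5418.9404 s
lifetime = N*P = 199.9120 * 5418.9404 = 1.0833111e+06 s = 12.5383 days

12.5383 days


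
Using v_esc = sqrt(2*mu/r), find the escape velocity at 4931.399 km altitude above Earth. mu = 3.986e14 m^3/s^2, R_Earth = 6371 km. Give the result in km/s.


r = 6371.0 + 4931.399 = 11302.3990 km = 1.1302399e+07 m
v_esc = sqrt(2*mu/r) = sqrt(2*3.986e14 / 1.1302399e+07)
v_esc = 8398.4343 m/s = 8.3984 km/s

8.3984 km/s


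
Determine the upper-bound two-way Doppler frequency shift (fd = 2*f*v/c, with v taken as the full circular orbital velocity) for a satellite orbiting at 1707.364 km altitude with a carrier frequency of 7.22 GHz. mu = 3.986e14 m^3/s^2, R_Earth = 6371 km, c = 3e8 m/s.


r = 8.078364e+06 m
v = sqrt(mu/r) = 7024.3629 m/s (worst-case radial velocity)
f = 7.22 GHz = 7.22e+09 Hz
fd = 2*f*v/c = 2*7.22e+09*7024.3629/3.0e+08
fd = 338105.9992 Hz

338105.9992 Hz


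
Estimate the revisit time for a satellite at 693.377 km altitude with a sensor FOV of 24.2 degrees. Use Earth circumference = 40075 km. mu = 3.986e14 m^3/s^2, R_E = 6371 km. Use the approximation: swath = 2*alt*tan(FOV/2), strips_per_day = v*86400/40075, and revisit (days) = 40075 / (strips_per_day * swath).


swath = 2*693.377*tan(0.2111848) = 297.2943 km
v = sqrt(mu/r) = 7511.5872 m/s = 7.5116 km/s
strips/day = v*86400/40075 = 7.5116*86400/40075 = 16.1947
coverage/day = strips * swath = 16.1947 * 297.2943 = 4814.5811 km
revisit = 40075 / 4814.5811 = 8.3237 days

8.3237 days


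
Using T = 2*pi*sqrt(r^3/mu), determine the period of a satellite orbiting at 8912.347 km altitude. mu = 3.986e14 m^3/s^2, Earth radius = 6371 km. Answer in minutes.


r = 15283.3470 km = 1.5283347e+07 m
T = 2*pi*sqrt(r^3/mu) = 2*pi*sqrt(3.5698948e+21 / 3.986e14)
T = 18803.5103 s = 313.3918 min

313.3918 minutes


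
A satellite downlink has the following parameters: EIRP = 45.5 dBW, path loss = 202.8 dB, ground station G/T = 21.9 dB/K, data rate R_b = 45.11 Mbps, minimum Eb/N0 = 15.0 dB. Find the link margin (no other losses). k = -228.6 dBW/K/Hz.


C/N0 = EIRP - FSPL + G/T - k = 45.5 - 202.8 + 21.9 - (-228.6)
C/N0 = 93.2000 dB-Hz
R_b = 45.11 Mbps = 4.511e+07 bps -> 10*log10(R_b) = 76.5427 dB-Hz
Eb/N0 = C/N0 - 10*log10(R_b) = 93.2000 - 76.5427 = 16.6573 dB
Margin = Eb/N0 - Eb/N0_req = 16.6573 - 15.0 = 1.6573 dB (link closes)

1.6573 dB


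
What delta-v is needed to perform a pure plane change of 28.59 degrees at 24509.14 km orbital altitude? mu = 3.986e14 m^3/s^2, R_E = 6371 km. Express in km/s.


r = 30880.1400 km = 3.088014e+07 m
V = sqrt(mu/r) = 3592.7667 m/s
di = 28.59 deg = 0.4989896 rad
dV = 2*V*sin(di/2) = 2*3592.7667*sin(0.2494948)
dV = 1774.2120 m/s = 1.7742 km/s

1.7742 km/s


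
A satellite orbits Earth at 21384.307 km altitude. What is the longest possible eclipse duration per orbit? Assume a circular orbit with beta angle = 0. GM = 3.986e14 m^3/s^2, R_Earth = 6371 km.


r = 27755.3070 km
T = 766.9711 min
Eclipse fraction = arcsin(R_E/r)/pi = arcsin(6371.0000/27755.3070)/pi
= arcsin(0.2295417)/pi = 0.07372272
Eclipse duration = 0.07372272 * 766.9711 = 56.5432 min

56.5432 minutes


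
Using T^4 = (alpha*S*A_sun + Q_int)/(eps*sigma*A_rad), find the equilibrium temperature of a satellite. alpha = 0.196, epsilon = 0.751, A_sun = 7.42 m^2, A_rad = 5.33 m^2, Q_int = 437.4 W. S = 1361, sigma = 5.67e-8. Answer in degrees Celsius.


Numerator = alpha*S*A_sun + Q_int = 0.196*1361*7.42 + 437.4 = 2416.7295 W
Denominator = eps*sigma*A_rad = 0.751*5.67e-8*5.33 = 2.2696046e-07 W/K^4
T^4 = 1.064824e+10 K^4
T = 321.2325 K = 48.0825 C

48.0825 degrees Celsius


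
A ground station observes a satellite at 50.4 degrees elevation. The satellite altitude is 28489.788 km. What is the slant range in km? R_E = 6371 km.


h = 28489.788 km, el = 50.4 deg
d = -R_E*sin(el) + sqrt((R_E*sin(el))^2 + 2*R_E*h + h^2)
d = -6371.0000*sin(0.8796459) + sqrt((6371.0000*0.7705132)^2 + 2*6371.0000*28489.788 + 28489.788^2)
d = 29714.5000 km

29714.5000 km


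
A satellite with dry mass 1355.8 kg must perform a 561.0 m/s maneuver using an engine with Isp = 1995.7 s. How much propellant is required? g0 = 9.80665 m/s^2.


ve = Isp * g0 = 1995.7 * 9.80665 = 19571.131405 m/s
mass ratio = exp(dv/ve) = exp(561.0/19571.131405) = 1.02907945
m_prop = m_dry * (mr - 1) = 1355.8 * (1.02907945 - 1)
m_prop = 39.4259 kg

39.4259 kg


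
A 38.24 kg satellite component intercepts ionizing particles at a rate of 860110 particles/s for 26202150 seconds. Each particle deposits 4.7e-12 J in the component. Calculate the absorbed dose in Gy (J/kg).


Total energy deposited = rate * time * E_per
  = 860110 * 26202150 * 4.7e-12 = 105.9226 J
Dose = E_total / mass = 105.9226 / 38.24
Dose = 2.7699 Gy

2.7699 Gy


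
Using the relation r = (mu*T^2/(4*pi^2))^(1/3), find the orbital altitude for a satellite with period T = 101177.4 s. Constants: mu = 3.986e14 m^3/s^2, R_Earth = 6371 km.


T = 101177.4 s
r = (mu*T^2/(4*pi^2))^(1/3) = (3.986e14 * 101177.4^2 / (4*pi^2))^(1/3)
r = 4.6929745e+07 m = 46929.7452 km
alt = r - R_E = 46929.7452 - 6371 = 40558.7452 km

40558.7452 km


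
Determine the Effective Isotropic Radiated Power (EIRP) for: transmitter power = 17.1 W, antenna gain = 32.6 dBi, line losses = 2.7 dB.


Pt = 17.1 W = 12.3300 dBW
EIRP = Pt_dBW + Gt - losses = 12.3300 + 32.6 - 2.7 = 42.2300 dBW

42.2300 dBW


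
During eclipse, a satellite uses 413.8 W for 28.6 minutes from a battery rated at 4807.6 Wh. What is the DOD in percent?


E_used = P * t / 60 = 413.8 * 28.6 / 60 = 197.2447 Wh
DOD = E_used / E_total * 100 = 197.2447 / 4807.6 * 100
DOD = 4.1028 %

4.1028 %


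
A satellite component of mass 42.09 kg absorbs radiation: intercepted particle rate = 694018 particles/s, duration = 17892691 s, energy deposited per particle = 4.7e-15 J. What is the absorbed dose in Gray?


Total energy deposited = rate * time * E_per
  = 694018 * 17892691 * 4.7e-15 = 0.05836389 J
Dose = E_total / mass = 0.05836389 / 42.09
Dose = 0.001386645 Gy

0.0014 Gy


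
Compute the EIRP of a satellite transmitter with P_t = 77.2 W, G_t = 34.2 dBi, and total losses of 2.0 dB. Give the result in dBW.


Pt = 77.2 W = 18.8762 dBW
EIRP = Pt_dBW + Gt - losses = 18.8762 + 34.2 - 2.0 = 51.0762 dBW

51.0762 dBW


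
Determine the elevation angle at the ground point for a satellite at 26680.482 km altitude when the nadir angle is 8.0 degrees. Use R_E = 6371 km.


r = R_E + alt = 33051.4820 km
Law of sines in the satellite / Earth-center / ground-point triangle:
  sin(nadir)/R_E = sin(90 + el)/r  =>  cos(el) = (r/R_E)*sin(nadir)
cos(el) = (33051.4820 / 6371.0000) * sin(8.0 deg) = 0.7220024
el = arccos(0.7220024) = 43.7799 deg
(Earth-central angle = 90 - nadir - el = 38.2201 deg)

43.7799 degrees


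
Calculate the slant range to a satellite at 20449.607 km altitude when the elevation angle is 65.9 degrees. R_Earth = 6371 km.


h = 20449.607 km, el = 65.9 deg
d = -R_E*sin(el) + sqrt((R_E*sin(el))^2 + 2*R_E*h + h^2)
d = -6371.0000*sin(1.1502) + sqrt((6371.0000*0.9128342)^2 + 2*6371.0000*20449.607 + 20449.607^2)
d = 20878.4769 km

20878.4769 km


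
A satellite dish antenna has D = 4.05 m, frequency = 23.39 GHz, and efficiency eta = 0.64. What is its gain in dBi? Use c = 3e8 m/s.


lambda = c/f = 3e8 / 2.339e+10 = 0.01282599 m
G = eta*(pi*D/lambda)^2 = 0.64*(pi*4.05/0.01282599)^2
G = 629807.3142 (linear)
G = 10*log10(629807.3142) = 57.9921 dBi

57.9921 dBi


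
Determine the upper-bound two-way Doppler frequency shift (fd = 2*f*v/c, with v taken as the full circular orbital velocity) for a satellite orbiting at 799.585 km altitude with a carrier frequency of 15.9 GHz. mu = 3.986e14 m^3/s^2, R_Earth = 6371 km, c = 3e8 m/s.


r = 7.170585e+06 m
v = sqrt(mu/r) = 7455.7503 m/s (worst-case radial velocity)
f = 15.9 GHz = 1.59e+10 Hz
fd = 2*f*v/c = 2*1.59e+10*7455.7503/3.0e+08
fd = 790309.5288 Hz

790309.5288 Hz


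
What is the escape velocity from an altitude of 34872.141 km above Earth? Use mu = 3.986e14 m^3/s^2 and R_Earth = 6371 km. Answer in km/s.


r = 6371.0 + 34872.141 = 41243.1410 km = 4.1243141e+07 m
v_esc = sqrt(2*mu/r) = sqrt(2*3.986e14 / 4.1243141e+07)
v_esc = 4396.5071 m/s = 4.3965 km/s

4.3965 km/s


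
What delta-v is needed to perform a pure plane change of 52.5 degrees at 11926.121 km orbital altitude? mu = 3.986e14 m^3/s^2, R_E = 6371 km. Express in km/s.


r = 18297.1210 km = 1.8297121e+07 m
V = sqrt(mu/r) = 4667.4241 m/s
di = 52.5 deg = 0.9162979 rad
dV = 2*V*sin(di/2) = 2*4667.4241*sin(0.4581489)
dV = 4128.6978 m/s = 4.1287 km/s

4.1287 km/s


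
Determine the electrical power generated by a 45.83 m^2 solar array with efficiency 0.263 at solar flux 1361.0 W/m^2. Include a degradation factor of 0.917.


P = area * eta * S * degradation
P = 45.83 * 0.263 * 1361.0 * 0.917
P = 15042.9519 W

15042.9519 W


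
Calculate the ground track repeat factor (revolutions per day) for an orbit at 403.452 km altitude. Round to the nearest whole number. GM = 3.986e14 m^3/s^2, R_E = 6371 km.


r = 6.774452e+06 m
T = 2*pi*sqrt(r^3/mu) = 5549.0990 s = 92.4850 min
revs/day = 1440 / 92.4850 = 15.5701
Rounded: 16 revolutions per day

16 revolutions per day


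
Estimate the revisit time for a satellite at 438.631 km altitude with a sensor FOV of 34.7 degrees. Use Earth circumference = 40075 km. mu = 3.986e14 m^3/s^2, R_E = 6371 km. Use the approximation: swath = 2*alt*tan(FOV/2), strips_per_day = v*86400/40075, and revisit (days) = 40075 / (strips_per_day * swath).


swath = 2*438.631*tan(0.3028146) = 274.0767 km
v = sqrt(mu/r) = 7650.8001 m/s = 7.6508 km/s
strips/day = v*86400/40075 = 7.6508*86400/40075 = 16.4948
coverage/day = strips * swath = 16.4948 * 274.0767 = 4520.8411 km
revisit = 40075 / 4520.8411 = 8.8645 days

8.8645 days


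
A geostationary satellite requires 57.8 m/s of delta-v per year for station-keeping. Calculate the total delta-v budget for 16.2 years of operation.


dV = rate * years = 57.8 * 16.2
dV = 936.3600 m/s

936.3600 m/s


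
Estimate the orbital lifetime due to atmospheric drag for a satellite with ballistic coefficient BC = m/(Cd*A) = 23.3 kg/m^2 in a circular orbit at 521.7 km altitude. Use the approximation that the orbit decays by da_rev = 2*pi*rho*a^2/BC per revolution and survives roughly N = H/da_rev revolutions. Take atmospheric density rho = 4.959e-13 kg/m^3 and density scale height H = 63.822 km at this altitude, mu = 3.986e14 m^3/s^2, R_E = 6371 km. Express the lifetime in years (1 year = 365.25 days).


a = R_E + alt = 6892.7000 km = 6.8927e+06 m
da_rev = 2*pi*rho*a^2/BC = 2*pi*4.959e-13*(6.8927e+06)^2/23.3 = 6.353263 m per revolution
N = H/da_rev = 63822.0000 m / 6.353263 m = 10045.5473 revolutions
P = 2*pi*sqrt(a^3/mu) = 5695.0204 s
lifetime = N*P = 10045.5473 * 5695.0204 = 5.7209597e+07 s = 662.1481 days
years = 662.1481 / 365.25 = 1.8129 years

1.8129 years


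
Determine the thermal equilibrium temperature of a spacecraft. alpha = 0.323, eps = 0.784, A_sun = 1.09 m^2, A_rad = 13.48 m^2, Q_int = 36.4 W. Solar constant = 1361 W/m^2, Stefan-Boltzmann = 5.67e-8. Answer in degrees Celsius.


Numerator = alpha*S*A_sun + Q_int = 0.323*1361*1.09 + 36.4 = 515.5673 W
Denominator = eps*sigma*A_rad = 0.784*5.67e-8*13.48 = 5.9922374e-07 W/K^4
T^4 = 8.6039192e+08 K^4
T = 171.2672 K = -101.8828 C

-101.8828 degrees Celsius


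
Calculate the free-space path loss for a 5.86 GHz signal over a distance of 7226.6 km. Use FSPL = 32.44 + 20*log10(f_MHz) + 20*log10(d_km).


f = 5.86 GHz = 5860.0000 MHz
d = 7226.6 km
FSPL = 32.44 + 20*log10(5860.0000) + 20*log10(7226.6)
FSPL = 32.44 + 75.3580 + 77.1787
FSPL = 184.9766 dB

184.9766 dB


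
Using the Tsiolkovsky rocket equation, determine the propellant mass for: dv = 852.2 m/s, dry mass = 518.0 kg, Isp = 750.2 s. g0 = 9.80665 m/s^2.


ve = Isp * g0 = 750.2 * 9.80665 = 7356.948830 m/s
mass ratio = exp(dv/ve) = exp(852.2/7356.948830) = 1.12281179
m_prop = m_dry * (mr - 1) = 518.0 * (1.12281179 - 1)
m_prop = 63.6165 kg

63.6165 kg


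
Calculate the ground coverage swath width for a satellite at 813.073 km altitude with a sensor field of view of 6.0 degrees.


FOV = 6.0 deg = 0.1047198 rad
swath = 2 * alt * tan(FOV/2) = 2 * 813.073 * tan(0.05235988)
swath = 2 * 813.073 * 0.05240778
swath = 85.2227 km

85.2227 km


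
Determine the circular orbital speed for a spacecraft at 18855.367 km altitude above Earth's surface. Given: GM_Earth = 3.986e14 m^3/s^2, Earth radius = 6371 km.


r = R_E + alt = 6371.0 + 18855.367 = 25226.3670 km = 2.5226367e+07 m
v = sqrt(mu/r) = sqrt(3.986e14 / 2.5226367e+07) = 3975.0381 m/s = 3.9750 km/s

3.9750 km/s


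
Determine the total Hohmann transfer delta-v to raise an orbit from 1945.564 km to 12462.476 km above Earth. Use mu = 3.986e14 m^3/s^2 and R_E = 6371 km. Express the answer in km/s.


r1 = 8316.5640 km = 8.316564e+06 m
r2 = 18833.4760 km = 1.8833476e+07 m
dv1 = sqrt(mu/r1)*(sqrt(2*r2/(r1+r2)) - 1) = 1231.3564 m/s
dv2 = sqrt(mu/r2)*(1 - sqrt(2*r1/(r1+r2))) = 999.6319 m/s
total dv = |dv1| + |dv2| = 1231.3564 + 999.6319 = 2230.9883 m/s = 2.2310 km/s

2.2310 km/s


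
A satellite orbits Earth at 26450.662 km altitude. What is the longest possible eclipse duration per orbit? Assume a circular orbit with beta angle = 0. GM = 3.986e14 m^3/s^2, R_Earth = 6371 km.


r = 32821.6620 km
T = 986.2814 min
Eclipse fraction = arcsin(R_E/r)/pi = arcsin(6371.0000/32821.6620)/pi
= arcsin(0.1941096)/pi = 0.06218175
Eclipse duration = 0.06218175 * 986.2814 = 61.3287 min

61.3287 minutes


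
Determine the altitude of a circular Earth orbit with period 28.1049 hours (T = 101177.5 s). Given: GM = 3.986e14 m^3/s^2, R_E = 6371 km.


T = 101177.5 s
r = (mu*T^2/(4*pi^2))^(1/3) = (3.986e14 * 101177.5^2 / (4*pi^2))^(1/3)
r = 4.6929776e+07 m = 46929.7761 km
alt = r - R_E = 46929.7761 - 6371 = 40558.7761 km

40558.7761 km


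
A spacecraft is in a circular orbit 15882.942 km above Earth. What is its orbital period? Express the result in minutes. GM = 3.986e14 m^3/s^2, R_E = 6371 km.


r = 22253.9420 km = 2.2253942e+07 m
T = 2*pi*sqrt(r^3/mu) = 2*pi*sqrt(1.1020996e+22 / 3.986e14)
T = 33038.6010 s = 550.6433 min

550.6433 minutes


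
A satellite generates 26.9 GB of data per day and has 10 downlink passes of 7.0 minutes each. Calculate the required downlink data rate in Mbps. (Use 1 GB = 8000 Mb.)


total contact time = 10 * 7.0 * 60 = 4200.0000 s
data = 26.9 GB = 215200.0000 Mb
rate = 215200.0000 / 4200.0000 = 51.2381 Mbps

51.2381 Mbps


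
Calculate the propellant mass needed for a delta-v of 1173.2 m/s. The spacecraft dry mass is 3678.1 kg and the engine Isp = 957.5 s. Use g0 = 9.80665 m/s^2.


ve = Isp * g0 = 957.5 * 9.80665 = 9389.867375 m/s
mass ratio = exp(dv/ve) = exp(1173.2/9389.867375) = 1.13308408
m_prop = m_dry * (mr - 1) = 3678.1 * (1.13308408 - 1)
m_prop = 489.4966 kg

489.4966 kg


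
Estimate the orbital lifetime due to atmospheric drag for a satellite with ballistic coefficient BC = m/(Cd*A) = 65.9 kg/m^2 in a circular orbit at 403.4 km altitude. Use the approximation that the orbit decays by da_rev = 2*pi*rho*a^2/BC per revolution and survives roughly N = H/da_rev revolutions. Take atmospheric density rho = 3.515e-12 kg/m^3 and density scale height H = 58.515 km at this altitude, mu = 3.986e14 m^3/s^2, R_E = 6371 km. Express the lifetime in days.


a = R_E + alt = 6774.4000 km = 6.7744e+06 m
da_rev = 2*pi*rho*a^2/BC = 2*pi*3.515e-12*(6.7744e+06)^2/65.9 = 15.380181 m per revolution
N = H/da_rev = 58515.0000 m / 15.380181 m = 3804.5715 revolutions
P = 2*pi*sqrt(a^3/mu) = 5549.0351 s
lifetime = N*P = 3804.5715 * 5549.0351 = 2.1111701e+07 s = 244.3484 days

244.3484 days


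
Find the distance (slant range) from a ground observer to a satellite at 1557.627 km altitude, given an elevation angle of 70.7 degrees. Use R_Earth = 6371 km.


h = 1557.627 km, el = 70.7 deg
d = -R_E*sin(el) + sqrt((R_E*sin(el))^2 + 2*R_E*h + h^2)
d = -6371.0000*sin(1.2339) + sqrt((6371.0000*0.943801)^2 + 2*6371.0000*1557.627 + 1557.627^2)
d = 1630.9386 km

1630.9386 km


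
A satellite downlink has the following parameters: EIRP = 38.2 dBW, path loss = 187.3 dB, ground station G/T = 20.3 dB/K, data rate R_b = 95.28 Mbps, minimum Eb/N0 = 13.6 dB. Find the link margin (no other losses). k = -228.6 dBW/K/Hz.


C/N0 = EIRP - FSPL + G/T - k = 38.2 - 187.3 + 20.3 - (-228.6)
C/N0 = 99.8000 dB-Hz
R_b = 95.28 Mbps = 9.528e+07 bps -> 10*log10(R_b) = 79.7900 dB-Hz
Eb/N0 = C/N0 - 10*log10(R_b) = 99.8000 - 79.7900 = 20.0100 dB
Margin = Eb/N0 - Eb/N0_req = 20.0100 - 13.6 = 6.4100 dB (link closes)

6.4100 dB


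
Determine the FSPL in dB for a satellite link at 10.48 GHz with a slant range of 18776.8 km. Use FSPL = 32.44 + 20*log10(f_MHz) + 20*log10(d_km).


f = 10.48 GHz = 10480.0000 MHz
d = 18776.8 km
FSPL = 32.44 + 20*log10(10480.0000) + 20*log10(18776.8)
FSPL = 32.44 + 80.4072 + 85.4724
FSPL = 198.3197 dB

198.3197 dB


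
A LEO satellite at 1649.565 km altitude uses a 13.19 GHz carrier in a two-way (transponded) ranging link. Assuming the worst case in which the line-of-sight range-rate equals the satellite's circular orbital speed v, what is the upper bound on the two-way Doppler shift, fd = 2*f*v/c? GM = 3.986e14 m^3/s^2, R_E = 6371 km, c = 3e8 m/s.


r = 8.020565e+06 m
v = sqrt(mu/r) = 7049.6274 m/s (worst-case radial velocity)
f = 13.19 GHz = 1.319e+10 Hz
fd = 2*f*v/c = 2*1.319e+10*7049.6274/3.0e+08
fd = 619897.2394 Hz

619897.2394 Hz


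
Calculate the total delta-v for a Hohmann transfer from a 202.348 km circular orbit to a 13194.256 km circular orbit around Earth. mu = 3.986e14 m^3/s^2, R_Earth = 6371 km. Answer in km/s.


r1 = 6573.3480 km = 6.573348e+06 m
r2 = 19565.2560 km = 1.9565256e+07 m
dv1 = sqrt(mu/r1)*(sqrt(2*r2/(r1+r2)) - 1) = 1740.6915 m/s
dv2 = sqrt(mu/r2)*(1 - sqrt(2*r1/(r1+r2))) = 1312.5753 m/s
total dv = |dv1| + |dv2| = 1740.6915 + 1312.5753 = 3053.2668 m/s = 3.0533 km/s

3.0533 km/s


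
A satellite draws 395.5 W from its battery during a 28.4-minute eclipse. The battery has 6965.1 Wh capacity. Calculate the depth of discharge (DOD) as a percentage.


E_used = P * t / 60 = 395.5 * 28.4 / 60 = 187.2033 Wh
DOD = E_used / E_total * 100 = 187.2033 / 6965.1 * 100
DOD = 2.6877 %

2.6877 %


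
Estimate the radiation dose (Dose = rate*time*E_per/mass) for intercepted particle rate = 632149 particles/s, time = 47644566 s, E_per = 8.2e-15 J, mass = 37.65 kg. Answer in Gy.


Total energy deposited = rate * time * E_per
  = 632149 * 47644566 * 8.2e-15 = 0.2469714 J
Dose = E_total / mass = 0.2469714 / 37.65
Dose = 0.006559666 Gy

0.0066 Gy


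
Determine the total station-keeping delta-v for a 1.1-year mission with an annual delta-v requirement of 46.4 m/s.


dV = rate * years = 46.4 * 1.1
dV = 51.0400 m/s

51.0400 m/s


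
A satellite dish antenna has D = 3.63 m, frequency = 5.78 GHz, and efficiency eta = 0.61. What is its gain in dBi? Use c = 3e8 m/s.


lambda = c/f = 3e8 / 5.78e+09 = 0.05190311 m
G = eta*(pi*D/lambda)^2 = 0.61*(pi*3.63/0.05190311)^2
G = 29448.0131 (linear)
G = 10*log10(29448.0131) = 44.6906 dBi

44.6906 dBi


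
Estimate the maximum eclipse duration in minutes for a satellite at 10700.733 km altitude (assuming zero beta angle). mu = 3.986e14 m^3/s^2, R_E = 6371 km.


r = 17071.7330 km
T = 369.9784 min
Eclipse fraction = arcsin(R_E/r)/pi = arcsin(6371.0000/17071.7330)/pi
= arcsin(0.37319)/pi = 0.121736
Eclipse duration = 0.121736 * 369.9784 = 45.0397 min

45.0397 minutes


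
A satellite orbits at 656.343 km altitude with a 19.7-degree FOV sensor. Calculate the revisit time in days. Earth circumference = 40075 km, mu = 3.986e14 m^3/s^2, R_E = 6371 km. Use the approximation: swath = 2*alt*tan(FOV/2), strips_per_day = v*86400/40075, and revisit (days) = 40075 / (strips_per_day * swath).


swath = 2*656.343*tan(0.1719149) = 227.9201 km
v = sqrt(mu/r) = 7531.3542 m/s = 7.5314 km/s
strips/day = v*86400/40075 = 7.5314*86400/40075 = 16.2373
coverage/day = strips * swath = 16.2373 * 227.9201 = 3700.8031 km
revisit = 40075 / 3700.8031 = 10.8287 days

10.8287 days


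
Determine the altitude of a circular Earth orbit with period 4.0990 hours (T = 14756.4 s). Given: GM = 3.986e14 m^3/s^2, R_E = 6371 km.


T = 14756.4 s
r = (mu*T^2/(4*pi^2))^(1/3) = (3.986e14 * 14756.4^2 / (4*pi^2))^(1/3)
r = 1.3003077e+07 m = 13003.0769 km
alt = r - R_E = 13003.0769 - 6371 = 6632.0769 km

6632.0769 km
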